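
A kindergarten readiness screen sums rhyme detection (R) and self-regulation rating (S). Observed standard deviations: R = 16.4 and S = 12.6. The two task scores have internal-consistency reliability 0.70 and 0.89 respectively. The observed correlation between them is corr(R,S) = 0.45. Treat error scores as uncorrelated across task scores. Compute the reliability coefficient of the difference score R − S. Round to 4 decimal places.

0.5940

Var(R−S) = 16.4² + 12.6² − 2·16.4·12.6·0.45 = 427.72 − 185.976 = 241.744.
Because errors are independent across components, Cov(Tᵢ,Tⱼ) = Cov(Xᵢ,Xⱼ); the off-diagonal part of the true-score variance is the same as above.
True-score variance = [16.4²·0.70 + 12.6²·0.89] − 185.976 = 329.568 − 185.976 = 143.592.
Reliability = 143.592 / 241.744 = 0.5940.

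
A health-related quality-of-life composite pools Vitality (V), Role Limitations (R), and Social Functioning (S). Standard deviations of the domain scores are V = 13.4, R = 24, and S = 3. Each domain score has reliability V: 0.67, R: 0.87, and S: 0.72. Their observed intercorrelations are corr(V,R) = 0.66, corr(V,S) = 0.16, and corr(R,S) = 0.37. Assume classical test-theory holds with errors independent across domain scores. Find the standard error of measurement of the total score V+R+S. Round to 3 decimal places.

11.690

Var(total) = 764.56 + 490.656 = 1255.22.
True-score variance = 627.905 + 490.656 = 1118.56, so reliability = 0.8911.
Error variance = 1255.22 − 1118.56 = 136.655; SEM = √136.655 = 11.690.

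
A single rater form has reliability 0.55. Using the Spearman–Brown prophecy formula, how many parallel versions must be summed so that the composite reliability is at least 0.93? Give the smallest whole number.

k ≥ ρ*(1−ρ₁)/(ρ₁(1−ρ*)) = 0.93·0.45 / (0.55·0.07) = 10.870.
Smallest integer k = 11.

11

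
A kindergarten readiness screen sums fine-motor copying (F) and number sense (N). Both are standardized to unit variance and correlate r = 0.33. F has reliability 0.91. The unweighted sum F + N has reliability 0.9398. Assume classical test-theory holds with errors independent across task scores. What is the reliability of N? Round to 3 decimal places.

0.930

Var(F+N) = 2 + 2·0.33 = 2.660.
True-score variance = ρ_F + ρ_N + 2·0.33, so 0.9398 = (0.91 + ρ_N + 0.66) / 2.660.
ρ_N = 0.9398·2.660 − 0.91 − 0.66 = 0.930.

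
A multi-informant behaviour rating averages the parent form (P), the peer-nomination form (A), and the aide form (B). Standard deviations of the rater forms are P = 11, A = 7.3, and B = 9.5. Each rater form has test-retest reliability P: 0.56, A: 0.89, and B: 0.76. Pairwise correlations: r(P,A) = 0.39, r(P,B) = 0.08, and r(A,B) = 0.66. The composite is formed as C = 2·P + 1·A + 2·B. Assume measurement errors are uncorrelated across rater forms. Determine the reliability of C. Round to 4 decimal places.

Var(C) = 2²·11² + 7.3² + 2²·9.5² + 2·[2·11·7.3·0.39 + 4·11·9.5·0.08 + 2·7.3·9.5·0.66] = 898.29 + 375.232 = 1273.52.
With uncorrelated errors the cross-covariances are all true-score covariance, so they carry over unchanged; only the diagonal terms shrink to ρᵢσᵢ².
True-score variance = [2²·11²·0.56 + 7.3²·0.89 + 2²·9.5²·0.76] + 375.232 = 592.828 + 375.232 = 968.06.
Reliability = 968.06 / 1273.52 = 0.7601.

0.7601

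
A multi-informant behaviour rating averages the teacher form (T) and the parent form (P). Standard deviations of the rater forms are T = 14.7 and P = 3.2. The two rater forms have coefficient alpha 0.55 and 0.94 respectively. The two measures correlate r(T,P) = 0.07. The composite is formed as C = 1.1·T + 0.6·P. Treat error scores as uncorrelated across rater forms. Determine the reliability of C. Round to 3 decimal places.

0.563

Var(C) = 1.1²·14.7² + 0.6²·3.2² + 2·[0.66·14.7·3.2·0.07] = 265.155 + 4.3465 = 269.502.
Under uncorrelated errors the observed covariances equal the true-score covariances, so only the own-variance terms attenuate.
True-score variance = [1.1²·14.7²·0.55 + 0.6²·3.2²·0.94] + 4.3465 = 147.273 + 4.3465 = 151.62.
Reliability = 151.62 / 269.502 = 0.563.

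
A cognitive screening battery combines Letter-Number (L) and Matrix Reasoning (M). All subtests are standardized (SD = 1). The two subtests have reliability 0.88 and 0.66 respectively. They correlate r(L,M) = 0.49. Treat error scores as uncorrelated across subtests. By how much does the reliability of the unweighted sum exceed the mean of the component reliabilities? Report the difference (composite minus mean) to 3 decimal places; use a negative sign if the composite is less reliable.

Var(sum) = 2 + 0.98 = 2.98; true-score variance = 1.54 + 0.98 = 2.52; composite reliability = 0.8456.
Mean component reliability = 0.7700.
Difference = 0.8456 − 0.7700 = 0.076.

0.076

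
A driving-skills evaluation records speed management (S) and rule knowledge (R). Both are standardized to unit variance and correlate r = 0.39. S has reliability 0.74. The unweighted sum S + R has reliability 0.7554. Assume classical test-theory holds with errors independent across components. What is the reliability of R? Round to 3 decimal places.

0.580

Var(S+R) = 2 + 2·0.39 = 2.780.
True-score variance = ρ_S + ρ_R + 2·0.39, so 0.7554 = (0.74 + ρ_R + 0.78) / 2.780.
ρ_R = 0.7554·2.780 − 0.74 − 0.78 = 0.580.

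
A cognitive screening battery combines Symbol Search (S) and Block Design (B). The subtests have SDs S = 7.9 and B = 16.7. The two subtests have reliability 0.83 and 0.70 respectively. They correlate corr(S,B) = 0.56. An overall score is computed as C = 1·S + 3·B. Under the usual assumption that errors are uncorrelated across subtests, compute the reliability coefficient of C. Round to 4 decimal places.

0.7468

Var(C) = 7.9² + 3²·16.7² + 2·[3·7.9·16.7·0.56] = 2572.42 + 443.285 = 3015.7.
Under uncorrelated errors the observed covariances equal the true-score covariances, so only the own-variance terms attenuate.
True-score variance = [7.9²·0.83 + 3²·16.7²·0.70] + 443.285 = 1808.81 + 443.285 = 2252.09.
Reliability = 2252.09 / 3015.7 = 0.7468.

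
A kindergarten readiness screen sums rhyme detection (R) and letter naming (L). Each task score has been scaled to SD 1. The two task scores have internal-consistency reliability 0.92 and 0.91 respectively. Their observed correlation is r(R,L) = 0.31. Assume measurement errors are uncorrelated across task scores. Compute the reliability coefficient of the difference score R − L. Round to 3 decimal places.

Var(R−L) = 1 + 1 − 2·0.31 = 2 − 0.62 = 1.38.
Because errors are independent across components, Cov(Tᵢ,Tⱼ) = Cov(Xᵢ,Xⱼ); the off-diagonal part of the true-score variance is the same as above.
True-score variance = [0.92 + 0.91] − 0.62 = 1.83 − 0.62 = 1.21.
Reliability = 1.21 / 1.38 = 0.877.

0.877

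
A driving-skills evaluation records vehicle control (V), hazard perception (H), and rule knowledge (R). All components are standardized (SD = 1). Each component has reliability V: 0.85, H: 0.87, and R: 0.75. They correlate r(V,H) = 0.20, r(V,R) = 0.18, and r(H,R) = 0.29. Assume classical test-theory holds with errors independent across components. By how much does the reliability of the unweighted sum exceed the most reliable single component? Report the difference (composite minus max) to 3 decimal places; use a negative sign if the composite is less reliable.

Var(sum) = 3 + 1.34 = 4.34; true-score variance = 2.47 + 1.34 = 3.81; composite reliability = 0.8779.
Max component reliability = 0.8700.
Difference = 0.8779 − 0.8700 = 0.008.

0.008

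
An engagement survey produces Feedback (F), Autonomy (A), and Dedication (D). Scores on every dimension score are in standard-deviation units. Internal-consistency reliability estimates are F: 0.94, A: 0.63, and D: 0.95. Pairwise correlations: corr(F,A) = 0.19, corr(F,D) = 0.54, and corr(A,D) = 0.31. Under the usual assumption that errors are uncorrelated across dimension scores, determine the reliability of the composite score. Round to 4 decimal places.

Var(F+A+D) = 3 + 2·[0.19 + 0.54 + 0.31] = 3 + 2.08 = 5.08.
Under uncorrelated errors the observed covariances equal the true-score covariances, so only the own-variance terms attenuate.
True-score variance = [0.94 + 0.63 + 0.95] + 2.08 = 2.52 + 2.08 = 4.6.
Reliability = 4.6 / 5.08 = 0.9055.

0.9055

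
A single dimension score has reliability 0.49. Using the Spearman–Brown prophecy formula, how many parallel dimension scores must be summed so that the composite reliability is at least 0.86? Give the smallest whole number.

7

k ≥ ρ*(1−ρ₁)/(ρ₁(1−ρ*)) = 0.86·0.51 / (0.49·0.14) = 6.394.
Smallest integer k = 7.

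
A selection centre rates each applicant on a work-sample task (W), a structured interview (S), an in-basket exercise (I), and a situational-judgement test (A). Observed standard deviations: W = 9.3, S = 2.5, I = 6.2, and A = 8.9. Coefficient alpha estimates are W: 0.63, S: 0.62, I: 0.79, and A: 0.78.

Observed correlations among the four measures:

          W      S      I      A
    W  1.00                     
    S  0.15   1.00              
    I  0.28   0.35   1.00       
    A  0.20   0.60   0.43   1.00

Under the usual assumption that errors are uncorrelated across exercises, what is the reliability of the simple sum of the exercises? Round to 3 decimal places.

0.837

Var(W+S+I+A) = 9.3² + 2.5² + 6.2² + 8.9² + 2·[9.3·2.5·0.15 + 9.3·6.2·0.28 + 9.3·8.9·0.20 + 2.5·6.2·0.35 + 2.5·8.9·0.60 + 6.2·8.9·0.43] = 210.39 + 157.377 = 367.767.
Under uncorrelated errors the observed covariances equal the true-score covariances, so only the own-variance terms attenuate.
True-score variance = [9.3²·0.63 + 2.5²·0.62 + 6.2²·0.79 + 8.9²·0.78] + 157.377 = 150.515 + 157.377 = 307.893.
Reliability = 307.893 / 367.767 = 0.837.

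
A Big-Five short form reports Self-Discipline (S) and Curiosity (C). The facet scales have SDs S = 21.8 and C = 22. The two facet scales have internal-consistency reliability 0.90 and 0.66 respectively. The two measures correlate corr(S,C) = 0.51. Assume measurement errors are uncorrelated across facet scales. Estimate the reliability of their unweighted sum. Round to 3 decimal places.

Var(S+C) = 21.8² + 22² + 2·[21.8·22·0.51] = 959.24 + 489.192 = 1448.43.
Because errors are independent across components, Cov(Tᵢ,Tⱼ) = Cov(Xᵢ,Xⱼ); the off-diagonal part of the true-score variance is the same as above.
True-score variance = [21.8²·0.90 + 22²·0.66] + 489.192 = 747.156 + 489.192 = 1236.35.
Reliability = 1236.35 / 1448.43 = 0.854.

0.854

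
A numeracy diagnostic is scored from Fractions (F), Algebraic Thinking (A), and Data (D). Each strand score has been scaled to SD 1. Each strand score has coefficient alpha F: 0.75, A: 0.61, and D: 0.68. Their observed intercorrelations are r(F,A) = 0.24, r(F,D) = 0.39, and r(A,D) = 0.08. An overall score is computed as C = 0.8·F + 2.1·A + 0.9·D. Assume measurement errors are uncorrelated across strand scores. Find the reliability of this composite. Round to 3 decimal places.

0.716

Var(C) = 0.8² + 2.1² + 0.9² + 2·[1.68·0.24 + 0.72·0.39 + 1.89·0.08] = 5.86 + 1.6704 = 7.5304.
Under uncorrelated errors the observed covariances equal the true-score covariances, so only the own-variance terms attenuate.
True-score variance = [0.8²·0.75 + 2.1²·0.61 + 0.9²·0.68] + 1.6704 = 3.7209 + 1.6704 = 5.3913.
Reliability = 5.3913 / 7.5304 = 0.716.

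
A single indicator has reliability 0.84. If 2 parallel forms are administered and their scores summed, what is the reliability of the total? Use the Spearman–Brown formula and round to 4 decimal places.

ρ_k = kρ / (1 + (k−1)ρ) = 2·0.84 / (1 + 1·0.84) = 1.680 / 1.840 = 0.9130.

0.9130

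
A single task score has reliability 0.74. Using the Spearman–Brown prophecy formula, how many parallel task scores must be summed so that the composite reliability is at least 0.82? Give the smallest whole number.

k ≥ ρ*(1−ρ₁)/(ρ₁(1−ρ*)) = 0.82·0.26 / (0.74·0.18) = 1.601.
Smallest integer k = 2.

2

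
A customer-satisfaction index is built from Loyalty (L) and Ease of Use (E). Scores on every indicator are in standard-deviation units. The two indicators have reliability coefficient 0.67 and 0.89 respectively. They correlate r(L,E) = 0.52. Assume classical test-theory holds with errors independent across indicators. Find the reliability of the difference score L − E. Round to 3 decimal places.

Var(L−E) = 1 + 1 − 2·0.52 = 2 − 1.04 = 0.96.
With uncorrelated errors the cross-covariances are all true-score covariance, so they carry over unchanged; only the diagonal terms shrink to ρᵢσᵢ².
True-score variance = [0.67 + 0.89] − 1.04 = 1.56 − 1.04 = 0.52.
Reliability = 0.52 / 0.96 = 0.542.

0.542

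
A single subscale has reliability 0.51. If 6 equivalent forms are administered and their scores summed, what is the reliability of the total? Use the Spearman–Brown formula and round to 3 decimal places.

ρ_k = kρ / (1 + (k−1)ρ) = 6·0.51 / (1 + 5·0.51) = 3.060 / 3.550 = 0.862.

0.862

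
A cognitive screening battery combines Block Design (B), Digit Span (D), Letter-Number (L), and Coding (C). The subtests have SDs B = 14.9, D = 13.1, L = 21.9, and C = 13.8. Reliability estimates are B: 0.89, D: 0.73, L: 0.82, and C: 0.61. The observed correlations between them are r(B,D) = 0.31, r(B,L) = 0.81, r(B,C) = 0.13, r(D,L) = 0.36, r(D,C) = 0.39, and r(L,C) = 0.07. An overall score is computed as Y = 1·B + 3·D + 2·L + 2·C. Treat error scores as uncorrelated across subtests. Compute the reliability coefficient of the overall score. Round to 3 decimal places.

0.868

Var(Y) = 14.9² + 3²·13.1² + 2²·21.9² + 2²·13.8² + 2·[3·14.9·13.1·0.31 + 2·14.9·21.9·0.81 + 2·14.9·13.8·0.13 + 6·13.1·21.9·0.36 + 6·13.1·13.8·0.39 + 4·21.9·13.8·0.07] = 4446.7 + 3781.88 = 8228.58.
With uncorrelated errors the cross-covariances are all true-score covariance, so they carry over unchanged; only the diagonal terms shrink to ρᵢσᵢ².
True-score variance = [14.9²·0.89 + 3²·13.1²·0.73 + 2²·21.9²·0.82 + 2²·13.8²·0.61] + 3781.88 = 3362.86 + 3781.88 = 7144.74.
Reliability = 7144.74 / 8228.58 = 0.868.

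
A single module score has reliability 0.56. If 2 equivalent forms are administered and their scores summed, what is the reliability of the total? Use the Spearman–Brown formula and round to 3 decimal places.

ρ_k = kρ / (1 + (k−1)ρ) = 2·0.56 / (1 + 1·0.56) = 1.120 / 1.560 = 0.718.

0.718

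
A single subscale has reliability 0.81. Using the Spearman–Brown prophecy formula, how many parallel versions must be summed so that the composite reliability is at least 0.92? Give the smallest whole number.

3

k ≥ ρ*(1−ρ₁)/(ρ₁(1−ρ*)) = 0.92·0.19 / (0.81·0.08) = 2.698.
Smallest integer k = 3.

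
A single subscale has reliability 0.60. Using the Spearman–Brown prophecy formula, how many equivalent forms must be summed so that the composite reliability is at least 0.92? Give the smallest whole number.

8

k ≥ ρ*(1−ρ₁)/(ρ₁(1−ρ*)) = 0.92·0.40 / (0.60·0.08) = 7.667.
Smallest integer k = 8.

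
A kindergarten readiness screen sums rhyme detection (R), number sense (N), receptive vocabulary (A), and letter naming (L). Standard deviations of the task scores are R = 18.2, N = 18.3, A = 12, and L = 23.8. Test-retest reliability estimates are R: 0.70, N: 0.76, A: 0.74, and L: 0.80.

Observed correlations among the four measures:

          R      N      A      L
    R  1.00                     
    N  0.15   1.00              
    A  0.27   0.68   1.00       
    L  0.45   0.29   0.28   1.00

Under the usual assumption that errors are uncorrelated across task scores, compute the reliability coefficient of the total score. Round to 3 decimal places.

Var(R+N+A+L) = 18.2² + 18.3² + 12² + 23.8² + 2·[18.2·18.3·0.15 + 18.2·12·0.27 + 18.2·23.8·0.45 + 18.3·12·0.68 + 18.3·23.8·0.29 + 12·23.8·0.28] = 1376.57 + 1318.9 = 2695.47.
Because errors are independent across components, Cov(Tᵢ,Tⱼ) = Cov(Xᵢ,Xⱼ); the off-diagonal part of the true-score variance is the same as above.
True-score variance = [18.2²·0.70 + 18.3²·0.76 + 12²·0.74 + 23.8²·0.80] + 1318.9 = 1046.1 + 1318.9 = 2365.
Reliability = 2365 / 2695.47 = 0.877.

0.877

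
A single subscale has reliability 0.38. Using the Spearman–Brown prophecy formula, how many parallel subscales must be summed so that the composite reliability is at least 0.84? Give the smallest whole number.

9

k ≥ ρ*(1−ρ₁)/(ρ₁(1−ρ*)) = 0.84·0.62 / (0.38·0.16) = 8.566.
Smallest integer k = 9.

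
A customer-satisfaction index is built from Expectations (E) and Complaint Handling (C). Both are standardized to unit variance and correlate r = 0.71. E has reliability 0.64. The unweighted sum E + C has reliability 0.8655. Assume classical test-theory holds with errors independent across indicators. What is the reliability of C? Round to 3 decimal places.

0.900

Var(E+C) = 2 + 2·0.71 = 3.420.
True-score variance = ρ_E + ρ_C + 2·0.71, so 0.8655 = (0.64 + ρ_C + 1.42) / 3.420.
ρ_C = 0.8655·3.420 − 0.64 − 1.42 = 0.900.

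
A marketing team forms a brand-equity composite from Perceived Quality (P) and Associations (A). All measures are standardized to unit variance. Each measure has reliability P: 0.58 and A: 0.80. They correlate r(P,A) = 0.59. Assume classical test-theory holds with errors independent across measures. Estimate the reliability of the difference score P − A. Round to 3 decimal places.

0.244

Var(P−A) = 1 + 1 − 2·0.59 = 2 − 1.18 = 0.82.
Because errors are independent across components, Cov(Tᵢ,Tⱼ) = Cov(Xᵢ,Xⱼ); the off-diagonal part of the true-score variance is the same as above.
True-score variance = [0.58 + 0.80] − 1.18 = 1.38 − 1.18 = 0.2.
Reliability = 0.2 / 0.82 = 0.244.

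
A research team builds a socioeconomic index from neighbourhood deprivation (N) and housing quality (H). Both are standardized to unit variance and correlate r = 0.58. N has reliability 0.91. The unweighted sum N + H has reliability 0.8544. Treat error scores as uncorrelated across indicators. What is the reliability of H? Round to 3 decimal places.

0.630

Var(N+H) = 2 + 2·0.58 = 3.160.
True-score variance = ρ_N + ρ_H + 2·0.58, so 0.8544 = (0.91 + ρ_H + 1.16) / 3.160.
ρ_H = 0.8544·3.160 − 0.91 − 1.16 = 0.630.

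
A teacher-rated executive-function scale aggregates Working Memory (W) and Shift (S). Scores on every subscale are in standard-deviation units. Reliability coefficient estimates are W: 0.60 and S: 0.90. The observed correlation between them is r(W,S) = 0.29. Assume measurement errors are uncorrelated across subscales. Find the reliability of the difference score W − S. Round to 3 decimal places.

Var(W−S) = 1 + 1 − 2·0.29 = 2 − 0.58 = 1.42.
Because errors are independent across components, Cov(Tᵢ,Tⱼ) = Cov(Xᵢ,Xⱼ); the off-diagonal part of the true-score variance is the same as above.
True-score variance = [0.60 + 0.90] − 0.58 = 1.5 − 0.58 = 0.92.
Reliability = 0.92 / 1.42 = 0.648.

0.648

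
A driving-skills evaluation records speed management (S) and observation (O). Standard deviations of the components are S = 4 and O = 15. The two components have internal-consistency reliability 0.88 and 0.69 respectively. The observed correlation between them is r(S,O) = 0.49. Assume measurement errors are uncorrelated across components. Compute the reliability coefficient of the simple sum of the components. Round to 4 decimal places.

Var(S+O) = 4² + 15² + 2·[4·15·0.49] = 241 + 58.8 = 299.8.
With uncorrelated errors the cross-covariances are all true-score covariance, so they carry over unchanged; only the diagonal terms shrink to ρᵢσᵢ².
True-score variance = [4²·0.88 + 15²·0.69] + 58.8 = 169.33 + 58.8 = 228.13.
Reliability = 228.13 / 299.8 = 0.7609.

0.7609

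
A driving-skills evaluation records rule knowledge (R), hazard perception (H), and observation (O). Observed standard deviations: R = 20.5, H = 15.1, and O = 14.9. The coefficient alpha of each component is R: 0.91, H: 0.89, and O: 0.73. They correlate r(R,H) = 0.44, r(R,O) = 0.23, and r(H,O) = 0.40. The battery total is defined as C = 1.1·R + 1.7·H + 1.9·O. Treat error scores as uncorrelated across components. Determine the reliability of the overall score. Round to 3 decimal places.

Var(C) = 1.1²·20.5² + 1.7²·15.1² + 1.9²·14.9² + 2·[1.87·20.5·15.1·0.44 + 2.09·20.5·14.9·0.23 + 3.23·15.1·14.9·0.40] = 1968.91 + 1384.43 = 3353.34.
With uncorrelated errors the cross-covariances are all true-score covariance, so they carry over unchanged; only the diagonal terms shrink to ρᵢσᵢ².
True-score variance = [1.1²·20.5²·0.91 + 1.7²·15.1²·0.89 + 1.9²·14.9²·0.73] + 1384.43 = 1634.26 + 1384.43 = 3018.69.
Reliability = 3018.69 / 3353.34 = 0.900.

0.900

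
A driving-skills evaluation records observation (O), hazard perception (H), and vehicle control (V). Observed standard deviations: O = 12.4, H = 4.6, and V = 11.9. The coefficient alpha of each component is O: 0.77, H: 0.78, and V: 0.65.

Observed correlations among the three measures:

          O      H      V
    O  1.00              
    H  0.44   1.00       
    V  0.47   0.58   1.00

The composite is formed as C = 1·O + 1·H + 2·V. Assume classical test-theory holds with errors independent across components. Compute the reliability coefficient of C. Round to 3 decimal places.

0.801

Var(C) = 12.4² + 4.6² + 2²·11.9² + 2·[12.4·4.6·0.44 + 2·12.4·11.9·0.47 + 2·4.6·11.9·0.58] = 741.36 + 454.605 = 1195.96.
Under uncorrelated errors the observed covariances equal the true-score covariances, so only the own-variance terms attenuate.
True-score variance = [12.4²·0.77 + 4.6²·0.78 + 2²·11.9²·0.65] + 454.605 = 503.086 + 454.605 = 957.691.
Reliability = 957.691 / 1195.96 = 0.801.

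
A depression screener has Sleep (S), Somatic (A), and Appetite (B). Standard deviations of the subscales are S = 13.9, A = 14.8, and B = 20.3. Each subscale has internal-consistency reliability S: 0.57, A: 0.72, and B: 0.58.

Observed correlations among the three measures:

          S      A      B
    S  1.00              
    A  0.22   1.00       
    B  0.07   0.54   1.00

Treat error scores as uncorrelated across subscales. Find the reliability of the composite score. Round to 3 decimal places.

Var(S+A+B) = 13.9² + 14.8² + 20.3² + 2·[13.9·14.8·0.22 + 13.9·20.3·0.07 + 14.8·20.3·0.54] = 824.34 + 454.496 = 1278.84.
Under uncorrelated errors the observed covariances equal the true-score covariances, so only the own-variance terms attenuate.
True-score variance = [13.9²·0.57 + 14.8²·0.72 + 20.3²·0.58] + 454.496 = 506.851 + 454.496 = 961.347.
Reliability = 961.347 / 1278.84 = 0.752.

0.752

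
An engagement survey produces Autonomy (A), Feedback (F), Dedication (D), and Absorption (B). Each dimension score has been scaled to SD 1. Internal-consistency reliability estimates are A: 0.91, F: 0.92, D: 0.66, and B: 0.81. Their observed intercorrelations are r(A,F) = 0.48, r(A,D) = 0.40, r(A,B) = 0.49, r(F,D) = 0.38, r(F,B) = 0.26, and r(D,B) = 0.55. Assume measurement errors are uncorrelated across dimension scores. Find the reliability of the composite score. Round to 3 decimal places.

0.923

Var(A+F+D+B) = 4 + 2·[0.48 + 0.40 + 0.49 + 0.38 + 0.26 + 0.55] = 4 + 5.12 = 9.12.
Because errors are independent across components, Cov(Tᵢ,Tⱼ) = Cov(Xᵢ,Xⱼ); the off-diagonal part of the true-score variance is the same as above.
True-score variance = [0.91 + 0.92 + 0.66 + 0.81] + 5.12 = 3.3 + 5.12 = 8.42.
Reliability = 8.42 / 9.12 = 0.923.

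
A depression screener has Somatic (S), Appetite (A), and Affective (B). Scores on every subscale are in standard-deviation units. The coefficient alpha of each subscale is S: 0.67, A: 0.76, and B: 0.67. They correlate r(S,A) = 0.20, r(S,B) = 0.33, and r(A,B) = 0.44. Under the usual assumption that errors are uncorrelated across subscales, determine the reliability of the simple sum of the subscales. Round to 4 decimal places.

Var(S+A+B) = 3 + 2·[0.20 + 0.33 + 0.44] = 3 + 1.94 = 4.94.
Under uncorrelated errors the observed covariances equal the true-score covariances, so only the own-variance terms attenuate.
True-score variance = [0.67 + 0.76 + 0.67] + 1.94 = 2.1 + 1.94 = 4.04.
Reliability = 4.04 / 4.94 = 0.8178.

0.8178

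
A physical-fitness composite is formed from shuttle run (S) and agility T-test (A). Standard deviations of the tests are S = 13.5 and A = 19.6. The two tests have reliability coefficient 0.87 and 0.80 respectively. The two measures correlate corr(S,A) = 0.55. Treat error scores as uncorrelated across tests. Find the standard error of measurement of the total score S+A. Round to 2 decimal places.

10.03

Var(total) = 566.41 + 291.06 = 857.47.
True-score variance = 465.886 + 291.06 = 756.946, so reliability = 0.8828.
Error variance = 857.47 − 756.946 = 100.524; SEM = √100.524 = 10.03.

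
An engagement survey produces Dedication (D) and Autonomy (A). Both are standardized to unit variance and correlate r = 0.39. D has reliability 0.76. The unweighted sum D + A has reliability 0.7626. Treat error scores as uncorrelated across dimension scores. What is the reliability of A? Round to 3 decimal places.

0.580

Var(D+A) = 2 + 2·0.39 = 2.780.
True-score variance = ρ_D + ρ_A + 2·0.39, so 0.7626 = (0.76 + ρ_A + 0.78) / 2.780.
ρ_A = 0.7626·2.780 − 0.76 − 0.78 = 0.580.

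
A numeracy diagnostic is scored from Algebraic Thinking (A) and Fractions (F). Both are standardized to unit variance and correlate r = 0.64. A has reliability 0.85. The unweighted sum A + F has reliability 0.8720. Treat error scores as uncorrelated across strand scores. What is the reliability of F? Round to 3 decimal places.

Var(A+F) = 2 + 2·0.64 = 3.280.
True-score variance = ρ_A + ρ_F + 2·0.64, so 0.8720 = (0.85 + ρ_F + 1.28) / 3.280.
ρ_F = 0.8720·3.280 − 0.85 − 1.28 = 0.730.

0.730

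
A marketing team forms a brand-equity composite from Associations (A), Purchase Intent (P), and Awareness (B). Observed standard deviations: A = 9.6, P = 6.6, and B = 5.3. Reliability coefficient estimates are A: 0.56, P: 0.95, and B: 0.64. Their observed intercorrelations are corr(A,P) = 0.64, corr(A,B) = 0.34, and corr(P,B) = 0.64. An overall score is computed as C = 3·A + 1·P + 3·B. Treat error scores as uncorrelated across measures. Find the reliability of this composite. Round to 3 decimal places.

0.748

Var(C) = 3²·9.6² + 6.6² + 3²·5.3² + 2·[3·9.6·6.6·0.64 + 9·9.6·5.3·0.34 + 3·6.6·5.3·0.64] = 1125.81 + 689.011 = 1814.82.
Under uncorrelated errors the observed covariances equal the true-score covariances, so only the own-variance terms attenuate.
True-score variance = [3²·9.6²·0.56 + 6.6²·0.95 + 3²·5.3²·0.64] + 689.011 = 667.667 + 689.011 = 1356.68.
Reliability = 1356.68 / 1814.82 = 0.748.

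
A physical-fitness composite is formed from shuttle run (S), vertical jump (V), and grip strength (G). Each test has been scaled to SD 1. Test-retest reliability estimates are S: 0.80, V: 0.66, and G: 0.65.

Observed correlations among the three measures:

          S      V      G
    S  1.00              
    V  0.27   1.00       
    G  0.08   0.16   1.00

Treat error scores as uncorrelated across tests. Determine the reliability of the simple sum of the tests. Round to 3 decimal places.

Var(S+V+G) = 3 + 2·[0.27 + 0.08 + 0.16] = 3 + 1.02 = 4.02.
Under uncorrelated errors the observed covariances equal the true-score covariances, so only the own-variance terms attenuate.
True-score variance = [0.80 + 0.66 + 0.65] + 1.02 = 2.11 + 1.02 = 3.13.
Reliability = 3.13 / 4.02 = 0.779.

0.779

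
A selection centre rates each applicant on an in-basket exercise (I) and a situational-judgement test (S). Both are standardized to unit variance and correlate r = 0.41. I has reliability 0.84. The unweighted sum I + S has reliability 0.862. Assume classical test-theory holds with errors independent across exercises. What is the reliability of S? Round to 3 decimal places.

Var(I+S) = 2 + 2·0.41 = 2.820.
True-score variance = ρ_I + ρ_S + 2·0.41, so 0.862 = (0.84 + ρ_S + 0.82) / 2.820.
ρ_S = 0.862·2.820 − 0.84 − 0.82 = 0.771.

0.771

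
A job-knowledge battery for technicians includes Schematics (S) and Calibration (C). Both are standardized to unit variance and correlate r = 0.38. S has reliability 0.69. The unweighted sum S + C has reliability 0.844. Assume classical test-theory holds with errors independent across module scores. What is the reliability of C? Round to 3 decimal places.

Var(S+C) = 2 + 2·0.38 = 2.760.
True-score variance = ρ_S + ρ_C + 2·0.38, so 0.844 = (0.69 + ρ_C + 0.76) / 2.760.
ρ_C = 0.844·2.760 − 0.69 − 0.76 = 0.879.

0.879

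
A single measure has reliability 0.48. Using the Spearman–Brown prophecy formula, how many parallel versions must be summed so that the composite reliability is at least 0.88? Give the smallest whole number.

8

k ≥ ρ*(1−ρ₁)/(ρ₁(1−ρ*)) = 0.88·0.52 / (0.48·0.12) = 7.944.
Smallest integer k = 8.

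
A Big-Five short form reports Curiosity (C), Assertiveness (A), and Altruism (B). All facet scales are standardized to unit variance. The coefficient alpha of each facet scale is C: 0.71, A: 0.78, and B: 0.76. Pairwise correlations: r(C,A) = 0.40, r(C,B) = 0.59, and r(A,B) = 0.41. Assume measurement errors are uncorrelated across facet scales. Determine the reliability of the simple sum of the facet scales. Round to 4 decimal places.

Var(C+A+B) = 3 + 2·[0.40 + 0.59 + 0.41] = 3 + 2.8 = 5.8.
With uncorrelated errors the cross-covariances are all true-score covariance, so they carry over unchanged; only the diagonal terms shrink to ρᵢσᵢ².
True-score variance = [0.71 + 0.78 + 0.76] + 2.8 = 2.25 + 2.8 = 5.05.
Reliability = 5.05 / 5.8 = 0.8707.

0.8707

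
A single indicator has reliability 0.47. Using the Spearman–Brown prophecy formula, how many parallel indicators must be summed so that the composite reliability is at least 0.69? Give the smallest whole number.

k ≥ ρ*(1−ρ₁)/(ρ₁(1−ρ*)) = 0.69·0.53 / (0.47·0.31) = 2.510.
Smallest integer k = 3.

3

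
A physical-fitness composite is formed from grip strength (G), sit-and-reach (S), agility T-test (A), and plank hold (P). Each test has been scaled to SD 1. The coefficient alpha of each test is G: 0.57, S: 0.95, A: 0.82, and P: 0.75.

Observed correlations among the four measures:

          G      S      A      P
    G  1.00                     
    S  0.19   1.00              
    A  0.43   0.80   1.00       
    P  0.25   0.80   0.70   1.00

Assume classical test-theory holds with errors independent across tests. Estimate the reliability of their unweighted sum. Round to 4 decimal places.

0.9120

Var(G+S+A+P) = 4 + 2·[0.19 + 0.43 + 0.25 + 0.80 + 0.80 + 0.70] = 4 + 6.34 = 10.34.
With uncorrelated errors the cross-covariances are all true-score covariance, so they carry over unchanged; only the diagonal terms shrink to ρᵢσᵢ².
True-score variance = [0.57 + 0.95 + 0.82 + 0.75] + 6.34 = 3.09 + 6.34 = 9.43.
Reliability = 9.43 / 10.34 = 0.9120.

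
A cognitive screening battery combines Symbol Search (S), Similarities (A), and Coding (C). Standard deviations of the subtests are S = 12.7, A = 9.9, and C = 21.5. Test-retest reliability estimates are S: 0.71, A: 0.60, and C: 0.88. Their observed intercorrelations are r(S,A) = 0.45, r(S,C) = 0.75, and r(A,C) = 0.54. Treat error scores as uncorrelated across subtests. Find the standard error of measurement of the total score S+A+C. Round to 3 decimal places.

Var(total) = 721.55 + 752.61 = 1474.16.
True-score variance = 580.102 + 752.61 = 1332.71, so reliability = 0.9040.
Error variance = 1474.16 − 1332.71 = 141.448; SEM = √141.448 = 11.893.

11.893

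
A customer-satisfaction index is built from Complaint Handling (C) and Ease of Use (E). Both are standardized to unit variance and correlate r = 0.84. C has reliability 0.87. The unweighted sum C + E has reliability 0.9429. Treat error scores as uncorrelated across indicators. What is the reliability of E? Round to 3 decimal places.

Var(C+E) = 2 + 2·0.84 = 3.680.
True-score variance = ρ_C + ρ_E + 2·0.84, so 0.9429 = (0.87 + ρ_E + 1.68) / 3.680.
ρ_E = 0.9429·3.680 − 0.87 − 1.68 = 0.920.

0.920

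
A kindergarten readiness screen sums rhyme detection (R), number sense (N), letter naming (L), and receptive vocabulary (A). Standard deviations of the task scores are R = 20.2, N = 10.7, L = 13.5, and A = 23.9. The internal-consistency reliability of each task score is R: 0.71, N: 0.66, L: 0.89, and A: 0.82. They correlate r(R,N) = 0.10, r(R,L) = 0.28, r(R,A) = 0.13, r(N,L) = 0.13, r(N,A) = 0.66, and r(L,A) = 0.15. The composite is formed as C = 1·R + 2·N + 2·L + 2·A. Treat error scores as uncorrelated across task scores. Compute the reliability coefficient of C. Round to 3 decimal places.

0.881

Var(C) = 20.2² + 2²·10.7² + 2²·13.5² + 2²·23.9² + 2·[2·20.2·10.7·0.10 + 2·20.2·13.5·0.28 + 2·20.2·23.9·0.13 + 4·10.7·13.5·0.13 + 4·10.7·23.9·0.66 + 4·13.5·23.9·0.15] = 3879.84 + 2530.59 = 6410.43.
Under uncorrelated errors the observed covariances equal the true-score covariances, so only the own-variance terms attenuate.
True-score variance = [20.2²·0.71 + 2²·10.7²·0.66 + 2²·13.5²·0.89 + 2²·23.9²·0.82] + 2530.59 = 3114.34 + 2530.59 = 5644.93.
Reliability = 5644.93 / 6410.43 = 0.881.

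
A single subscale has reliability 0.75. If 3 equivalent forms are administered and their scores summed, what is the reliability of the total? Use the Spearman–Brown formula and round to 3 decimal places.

ρ_k = kρ / (1 + (k−1)ρ) = 3·0.75 / (1 + 2·0.75) = 2.250 / 2.500 = 0.900.

0.900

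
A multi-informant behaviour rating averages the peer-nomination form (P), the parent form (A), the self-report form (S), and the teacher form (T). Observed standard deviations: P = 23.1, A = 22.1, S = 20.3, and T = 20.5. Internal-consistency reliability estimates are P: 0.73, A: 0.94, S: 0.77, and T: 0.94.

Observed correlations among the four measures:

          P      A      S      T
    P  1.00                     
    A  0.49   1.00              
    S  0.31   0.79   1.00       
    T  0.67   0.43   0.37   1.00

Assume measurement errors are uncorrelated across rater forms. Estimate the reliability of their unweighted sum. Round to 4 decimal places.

0.9374

Var(P+A+S+T) = 23.1² + 22.1² + 20.3² + 20.5² + 2·[23.1·22.1·0.49 + 23.1·20.3·0.31 + 23.1·20.5·0.67 + 22.1·20.3·0.79 + 22.1·20.5·0.43 + 20.3·20.5·0.37] = 1854.36 + 2832 = 4686.36.
Under uncorrelated errors the observed covariances equal the true-score covariances, so only the own-variance terms attenuate.
True-score variance = [23.1²·0.73 + 22.1²·0.94 + 20.3²·0.77 + 20.5²·0.94] + 2832 = 1560.99 + 2832 = 4392.99.
Reliability = 4392.99 / 4686.36 = 0.9374.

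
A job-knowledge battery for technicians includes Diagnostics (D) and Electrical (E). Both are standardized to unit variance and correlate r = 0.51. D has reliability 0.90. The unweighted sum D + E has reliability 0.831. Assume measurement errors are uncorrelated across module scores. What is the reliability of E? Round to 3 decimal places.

Var(D+E) = 2 + 2·0.51 = 3.020.
True-score variance = ρ_D + ρ_E + 2·0.51, so 0.831 = (0.90 + ρ_E + 1.02) / 3.020.
ρ_E = 0.831·3.020 − 0.90 − 1.02 = 0.590.

0.590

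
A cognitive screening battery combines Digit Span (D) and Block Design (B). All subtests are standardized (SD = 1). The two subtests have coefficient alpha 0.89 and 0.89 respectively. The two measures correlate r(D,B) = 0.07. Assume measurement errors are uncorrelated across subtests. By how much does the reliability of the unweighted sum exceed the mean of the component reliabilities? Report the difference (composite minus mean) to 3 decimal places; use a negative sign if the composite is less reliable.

0.007

Var(sum) = 2 + 0.14 = 2.14; true-score variance = 1.78 + 0.14 = 1.92; composite reliability = 0.8972.
Mean component reliability = 0.8900.
Difference = 0.8972 − 0.8900 = 0.007.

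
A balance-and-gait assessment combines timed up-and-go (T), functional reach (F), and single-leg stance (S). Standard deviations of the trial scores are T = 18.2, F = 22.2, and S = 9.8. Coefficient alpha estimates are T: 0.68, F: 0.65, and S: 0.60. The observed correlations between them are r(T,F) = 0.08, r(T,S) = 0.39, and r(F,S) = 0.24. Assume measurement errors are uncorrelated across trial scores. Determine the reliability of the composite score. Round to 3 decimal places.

Var(T+F+S) = 18.2² + 22.2² + 9.8² + 2·[18.2·22.2·0.08 + 18.2·9.8·0.39 + 22.2·9.8·0.24] = 920.12 + 308.196 = 1228.32.
With uncorrelated errors the cross-covariances are all true-score covariance, so they carry over unchanged; only the diagonal terms shrink to ρᵢσᵢ².
True-score variance = [18.2²·0.68 + 22.2²·0.65 + 9.8²·0.60] + 308.196 = 603.213 + 308.196 = 911.409.
Reliability = 911.409 / 1228.32 = 0.742.

0.742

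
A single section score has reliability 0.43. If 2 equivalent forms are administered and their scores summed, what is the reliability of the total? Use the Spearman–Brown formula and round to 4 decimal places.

0.6014

ρ_k = kρ / (1 + (k−1)ρ) = 2·0.43 / (1 + 1·0.43) = 0.860 / 1.430 = 0.6014.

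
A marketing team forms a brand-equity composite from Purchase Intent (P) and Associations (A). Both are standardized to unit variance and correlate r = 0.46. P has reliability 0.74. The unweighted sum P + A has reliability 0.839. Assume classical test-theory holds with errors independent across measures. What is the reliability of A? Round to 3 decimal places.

0.790

Var(P+A) = 2 + 2·0.46 = 2.920.
True-score variance = ρ_P + ρ_A + 2·0.46, so 0.839 = (0.74 + ρ_A + 0.92) / 2.920.
ρ_A = 0.839·2.920 − 0.74 − 0.92 = 0.790.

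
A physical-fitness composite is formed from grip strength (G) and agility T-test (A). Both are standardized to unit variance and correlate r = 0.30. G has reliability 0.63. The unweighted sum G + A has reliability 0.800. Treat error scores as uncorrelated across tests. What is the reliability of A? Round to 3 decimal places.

Var(G+A) = 2 + 2·0.30 = 2.600.
True-score variance = ρ_G + ρ_A + 2·0.30, so 0.800 = (0.63 + ρ_A + 0.60) / 2.600.
ρ_A = 0.800·2.600 − 0.63 − 0.60 = 0.850.

0.850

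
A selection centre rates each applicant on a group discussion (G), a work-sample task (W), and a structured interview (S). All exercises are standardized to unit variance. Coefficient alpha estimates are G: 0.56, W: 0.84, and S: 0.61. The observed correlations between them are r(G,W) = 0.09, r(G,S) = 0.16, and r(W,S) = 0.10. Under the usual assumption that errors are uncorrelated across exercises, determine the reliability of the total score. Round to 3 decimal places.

Var(G+W+S) = 3 + 2·[0.09 + 0.16 + 0.10] = 3 + 0.7 = 3.7.
Under uncorrelated errors the observed covariances equal the true-score covariances, so only the own-variance terms attenuate.
True-score variance = [0.56 + 0.84 + 0.61] + 0.7 = 2.01 + 0.7 = 2.71.
Reliability = 2.71 / 3.7 = 0.732.

0.732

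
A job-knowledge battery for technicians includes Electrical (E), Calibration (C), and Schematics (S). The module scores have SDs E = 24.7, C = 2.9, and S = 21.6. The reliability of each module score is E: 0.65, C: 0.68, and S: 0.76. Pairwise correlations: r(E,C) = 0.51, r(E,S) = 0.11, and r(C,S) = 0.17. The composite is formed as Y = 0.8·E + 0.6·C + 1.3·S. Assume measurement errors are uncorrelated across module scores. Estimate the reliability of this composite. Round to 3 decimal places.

Var(Y) = 0.8²·24.7² + 0.6²·2.9² + 1.3²·21.6² + 2·[0.48·24.7·2.9·0.51 + 1.04·24.7·21.6·0.11 + 0.78·2.9·21.6·0.17] = 1181.97 + 173.752 = 1355.72.
With uncorrelated errors the cross-covariances are all true-score covariance, so they carry over unchanged; only the diagonal terms shrink to ρᵢσᵢ².
True-score variance = [0.8²·24.7²·0.65 + 0.6²·2.9²·0.68 + 1.3²·21.6²·0.76] + 173.752 = 855.106 + 173.752 = 1028.86.
Reliability = 1028.86 / 1355.72 = 0.759.

0.759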